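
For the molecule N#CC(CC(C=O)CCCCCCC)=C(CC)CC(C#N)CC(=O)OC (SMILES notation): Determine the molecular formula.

Walk through each heavy atom and fill implicit hydrogens from standard valence (C 4, N 3, O 2, S 2, halogen 1):
  atom 1: N, bond orders sum to 3 (valence 3) → 0 H
  atom 2: C, bond orders sum to 4 (valence 4) → 0 H
  atom 3: C, bond orders sum to 4 (valence 4) → 0 H
  atom 4: C, bond orders sum to 2 (valence 4) → 2 H
  atom 5: C, bond orders sum to 3 (valence 4) → 1 H
  atom 6: C, bond orders sum to 3 (valence 4) → 1 H
  atom 7: O, bond orders sum to 2 (valence 2) → 0 H
  atom 8: C, bond orders sum to 2 (valence 4) → 2 H
  atom 9: C, bond orders sum to 2 (valence 4) → 2 H
  atom 10: C, bond orders sum to 2 (valence 4) → 2 H
  atom 11: C, bond orders sum to 2 (valence 4) → 2 H
  atom 12: C, bond orders sum to 2 (valence 4) → 2 H
  atom 13: C, bond orders sum to 2 (valence 4) → 2 H
  atom 14: C, bond orders sum to 1 (valence 4) → 3 H
  atom 15: C, bond orders sum to 4 (valence 4) → 0 H
  atom 16: C, bond orders sum to 2 (valence 4) → 2 H
  atom 17: C, bond orders sum to 1 (valence 4) → 3 H
  atom 18: C, bond orders sum to 2 (valence 4) → 2 H
  atom 19: C, bond orders sum to 3 (valence 4) → 1 H
  atom 20: C, bond orders sum to 4 (valence 4) → 0 H
  atom 21: N, bond orders sum to 3 (valence 3) → 0 H
  atom 22: C, bond orders sum to 2 (valence 4) → 2 H
  atom 23: C, bond orders sum to 4 (valence 4) → 0 H
  atom 24: O, bond orders sum to 2 (valence 2) → 0 H
  atom 25: O, bond orders sum to 2 (valence 2) → 0 H
  atom 26: C, bond orders sum to 1 (valence 4) → 3 H
Totals → C:21, H:32, N:2, O:3.

C21H32N2O3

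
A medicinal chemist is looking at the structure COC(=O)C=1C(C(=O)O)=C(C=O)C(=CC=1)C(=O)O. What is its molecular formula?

Walk through each heavy atom and fill implicit hydrogens from standard valence (C 4, N 3, O 2, S 2, halogen 1):
  atom 1: C, bond orders sum to 1 (valence 4) → 3 H
  atom 2: O, bond orders sum to 2 (valence 2) → 0 H
  atom 3: C, bond orders sum to 4 (valence 4) → 0 H
  atom 4: O, bond orders sum to 2 (valence 2) → 0 H
  atom 5: C, bond orders sum to 4 (valence 4) → 0 H
  atom 6: C, bond orders sum to 4 (valence 4) → 0 H
  atom 7: C, bond orders sum to 4 (valence 4) → 0 H
  atom 8: O, bond orders sum to 2 (valence 2) → 0 H
  atom 9: O, bond orders sum to 1 (valence 2) → 1 H
  atom 10: C, bond orders sum to 4 (valence 4) → 0 H
  atom 11: C, bond orders sum to 3 (valence 4) → 1 H
  atom 12: O, bond orders sum to 2 (valence 2) → 0 H
  atom 13: C, bond orders sum to 4 (valence 4) → 0 H
  atom 14: C, bond orders sum to 3 (valence 4) → 1 H
  atom 15: C, bond orders sum to 3 (valence 4) → 1 H
  atom 16: C, bond orders sum to 4 (valence 4) → 0 H
  atom 17: O, bond orders sum to 2 (valence 2) → 0 H
  atom 18: O, bond orders sum to 1 (valence 2) → 1 H
Totals → C:11, H:8, O:7.

C11H8O7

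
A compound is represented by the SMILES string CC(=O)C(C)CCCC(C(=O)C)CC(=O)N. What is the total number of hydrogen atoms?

Walk through each heavy atom and fill implicit hydrogens from standard valence (C 4, N 3, O 2, S 2, halogen 1):
  atom 1: C, bond orders sum to 1 (valence 4) → 3 H
  atom 2: C, bond orders sum to 4 (valence 4) → 0 H
  atom 3: O, bond orders sum to 2 (valence 2) → 0 H
  atom 4: C, bond orders sum to 3 (valence 4) → 1 H
  atom 5: C, bond orders sum to 1 (valence 4) → 3 H
  atom 6: C, bond orders sum to 2 (valence 4) → 2 H
  atom 7: C, bond orders sum to 2 (valence 4) → 2 H
  atom 8: C, bond orders sum to 2 (valence 4) → 2 H
  atom 9: C, bond orders sum to 3 (valence 4) → 1 H
  atom 10: C, bond orders sum to 4 (valence 4) → 0 H
  atom 11: O, bond orders sum to 2 (valence 2) → 0 H
  atom 12: C, bond orders sum to 1 (valence 4) → 3 H
  atom 13: C, bond orders sum to 2 (valence 4) → 2 H
  atom 14: C, bond orders sum to 4 (valence 4) → 0 H
  atom 15: O, bond orders sum to 2 (valence 2) → 0 H
  atom 16: N, bond orders sum to 1 (valence 3) → 2 H
Total hydrogens: 21.

21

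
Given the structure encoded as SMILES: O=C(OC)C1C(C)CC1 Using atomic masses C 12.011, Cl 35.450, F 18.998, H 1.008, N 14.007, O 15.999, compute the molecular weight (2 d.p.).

First, the molecular formula is C7H12O2 (counting implicit H from valence).
  C: 7 × 12.011 = 84.077
  H: 12 × 1.008 = 12.096
  O: 2 × 15.999 = 31.998
Sum: 7×12.011 + 12×1.008 + 2×15.999 = 128.171 → 128.17 g/mol.

128.17 g/mol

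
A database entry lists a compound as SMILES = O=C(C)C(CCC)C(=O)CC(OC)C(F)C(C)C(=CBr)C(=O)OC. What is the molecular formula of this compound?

C17H26BrFO5

Walk through each heavy atom and fill implicit hydrogens from standard valence (C 4, N 3, O 2, S 2, halogen 1):
  atom 1: O, bond orders sum to 2 (valence 2) → 0 H
  atom 2: C, bond orders sum to 4 (valence 4) → 0 H
  atom 3: C, bond orders sum to 1 (valence 4) → 3 H
  atom 4: C, bond orders sum to 3 (valence 4) → 1 H
  atom 5: C, bond orders sum to 2 (valence 4) → 2 H
  atom 6: C, bond orders sum to 2 (valence 4) → 2 H
  atom 7: C, bond orders sum to 1 (valence 4) → 3 H
  atom 8: C, bond orders sum to 4 (valence 4) → 0 H
  atom 9: O, bond orders sum to 2 (valence 2) → 0 H
  atom 10: C, bond orders sum to 2 (valence 4) → 2 H
  atom 11: C, bond orders sum to 3 (valence 4) → 1 H
  atom 12: O, bond orders sum to 2 (valence 2) → 0 H
  atom 13: C, bond orders sum to 1 (valence 4) → 3 H
  atom 14: C, bond orders sum to 3 (valence 4) → 1 H
  atom 15: F (halogen, monovalent) → 0 H
  atom 16: C, bond orders sum to 3 (valence 4) → 1 H
  atom 17: C, bond orders sum to 1 (valence 4) → 3 H
  atom 18: C, bond orders sum to 4 (valence 4) → 0 H
  atom 19: C, bond orders sum to 3 (valence 4) → 1 H
  atom 20: Br (halogen, monovalent) → 0 H
  atom 21: C, bond orders sum to 4 (valence 4) → 0 H
  atom 22: O, bond orders sum to 2 (valence 2) → 0 H
  atom 23: O, bond orders sum to 2 (valence 2) → 0 H
  atom 24: C, bond orders sum to 1 (valence 4) → 3 H
Totals → C:17, H:26, Br:1, F:1, O:5.
In Hill order: C17H26BrFO5.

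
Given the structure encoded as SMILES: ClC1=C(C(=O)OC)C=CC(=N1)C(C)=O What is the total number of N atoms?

1

Scan the SMILES for N atoms (remember two-letter symbols like Cl and Br are single atoms).
Nitrogen count: 1.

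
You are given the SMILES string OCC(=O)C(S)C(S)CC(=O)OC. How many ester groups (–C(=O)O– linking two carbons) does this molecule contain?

The ester motif appears at heavy-atom position 10 in the SMILES.
Other groups present: 1 hydroxyl, 1 ketone, 2 thiol.
Ester count: 1.

1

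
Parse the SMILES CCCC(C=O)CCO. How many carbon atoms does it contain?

Count every carbon token in the SMILES (each C, including those in ring-closure positions and inside branches).
Carbon count: 7.

7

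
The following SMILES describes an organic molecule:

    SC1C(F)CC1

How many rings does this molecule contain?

In SMILES, each pair of matching ring-closure digits denotes one ring-closing bond; the number of such bonds equals the number of independent rings.
Ring-closure bonds here: 1.

1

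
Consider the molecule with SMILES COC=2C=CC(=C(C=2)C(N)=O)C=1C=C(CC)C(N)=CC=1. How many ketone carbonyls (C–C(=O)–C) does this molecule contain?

0

Scan the SMILES for the ketone motif — none present.
Groups that are present: 1 amide, 1 ether, 1 primary amine.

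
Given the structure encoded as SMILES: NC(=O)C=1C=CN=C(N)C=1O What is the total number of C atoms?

Count every carbon token in the SMILES (each C, including those in ring-closure positions and inside branches).
Carbon count: 6.

6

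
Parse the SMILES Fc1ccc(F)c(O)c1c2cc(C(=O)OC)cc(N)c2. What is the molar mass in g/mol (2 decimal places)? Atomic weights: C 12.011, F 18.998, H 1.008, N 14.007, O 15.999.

First, the molecular formula is C14H11F2NO3 (counting implicit H from valence).
  C: 14 × 12.011 = 168.154
  F: 2 × 18.998 = 37.996
  H: 11 × 1.008 = 11.088
  N: 1 × 14.007 = 14.007
  O: 3 × 15.999 = 47.997
Sum: 14×12.011 + 2×18.998 + 11×1.008 + 1×14.007 + 3×15.999 = 279.242 → 279.24 g/mol.

279.24 g/mol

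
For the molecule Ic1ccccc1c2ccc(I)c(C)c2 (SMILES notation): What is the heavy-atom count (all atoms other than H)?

15

Every atom symbol written in the SMILES (organic subset) is one heavy atom; implicit H are not written.
Heavy atoms by element → C:13, I:2.
Total: 15.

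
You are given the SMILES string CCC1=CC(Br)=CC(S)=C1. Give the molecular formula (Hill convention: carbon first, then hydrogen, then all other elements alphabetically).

Walk through each heavy atom and fill implicit hydrogens from standard valence (C 4, N 3, O 2, S 2, halogen 1):
  atom 1: C, bond orders sum to 1 (valence 4) → 3 H
  atom 2: C, bond orders sum to 2 (valence 4) → 2 H
  atom 3: C, bond orders sum to 4 (valence 4) → 0 H
  atom 4: C, bond orders sum to 3 (valence 4) → 1 H
  atom 5: C, bond orders sum to 4 (valence 4) → 0 H
  atom 6: Br (halogen, monovalent) → 0 H
  atom 7: C, bond orders sum to 3 (valence 4) → 1 H
  atom 8: C, bond orders sum to 4 (valence 4) → 0 H
  atom 9: S, bond orders sum to 1 (valence 2) → 1 H
  atom 10: C, bond orders sum to 3 (valence 4) → 1 H
Totals → C:8, H:9, Br:1, S:1.

C8H9BrS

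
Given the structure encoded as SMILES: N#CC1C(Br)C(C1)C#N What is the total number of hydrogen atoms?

Walk through each heavy atom and fill implicit hydrogens from standard valence (C 4, N 3, O 2, S 2, halogen 1):
  atom 1: N, bond orders sum to 3 (valence 3) → 0 H
  atom 2: C, bond orders sum to 4 (valence 4) → 0 H
  atom 3: C, bond orders sum to 3 (valence 4) → 1 H
  atom 4: C, bond orders sum to 3 (valence 4) → 1 H
  atom 5: Br (halogen, monovalent) → 0 H
  atom 6: C, bond orders sum to 3 (valence 4) → 1 H
  atom 7: C, bond orders sum to 2 (valence 4) → 2 H
  atom 8: C, bond orders sum to 4 (valence 4) → 0 H
  atom 9: N, bond orders sum to 3 (valence 3) → 0 H
Total hydrogens: 5.

5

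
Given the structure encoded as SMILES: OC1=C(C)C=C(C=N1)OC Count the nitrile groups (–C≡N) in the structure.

0

Scan the SMILES for the nitrile motif — none present.
Groups that are present: 1 ether, 1 hydroxyl.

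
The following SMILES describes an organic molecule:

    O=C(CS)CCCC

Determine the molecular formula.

C6H12OS

Walk through each heavy atom and fill implicit hydrogens from standard valence (C 4, N 3, O 2, S 2, halogen 1):
  atom 1: O, bond orders sum to 2 (valence 2) → 0 H
  atom 2: C, bond orders sum to 4 (valence 4) → 0 H
  atom 3: C, bond orders sum to 2 (valence 4) → 2 H
  atom 4: S, bond orders sum to 1 (valence 2) → 1 H
  atom 5: C, bond orders sum to 2 (valence 4) → 2 H
  atom 6: C, bond orders sum to 2 (valence 4) → 2 H
  atom 7: C, bond orders sum to 2 (valence 4) → 2 H
  atom 8: C, bond orders sum to 1 (valence 4) → 3 H
Totals → C:6, H:12, O:1, S:1.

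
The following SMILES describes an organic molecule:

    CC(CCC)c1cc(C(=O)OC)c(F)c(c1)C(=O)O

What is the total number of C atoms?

14

Count every carbon token in the SMILES (each C, including those in ring-closure positions and inside branches).
Carbon count: 14.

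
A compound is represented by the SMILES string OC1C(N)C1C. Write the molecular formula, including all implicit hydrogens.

C4H9NO

Walk through each heavy atom and fill implicit hydrogens from standard valence (C 4, N 3, O 2, S 2, halogen 1):
  atom 1: O, bond orders sum to 1 (valence 2) → 1 H
  atom 2: C, bond orders sum to 3 (valence 4) → 1 H
  atom 3: C, bond orders sum to 3 (valence 4) → 1 H
  atom 4: N, bond orders sum to 1 (valence 3) → 2 H
  atom 5: C, bond orders sum to 3 (valence 4) → 1 H
  atom 6: C, bond orders sum to 1 (valence 4) → 3 H
Totals → C:4, H:9, N:1, O:1.
In Hill order: C4H9NO.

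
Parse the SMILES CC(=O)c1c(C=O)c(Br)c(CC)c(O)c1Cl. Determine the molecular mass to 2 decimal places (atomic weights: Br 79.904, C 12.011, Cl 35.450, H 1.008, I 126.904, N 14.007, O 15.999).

305.55 g/mol

First, the molecular formula is C11H10BrClO3 (counting implicit H from valence).
  Br: 1 × 79.904 = 79.904
  C: 11 × 12.011 = 132.121
  Cl: 1 × 35.450 = 35.450
  H: 10 × 1.008 = 10.080
  O: 3 × 15.999 = 47.997
Sum: 1×79.904 + 11×12.011 + 1×35.450 + 10×1.008 + 3×15.999 = 305.552 → 305.55 g/mol.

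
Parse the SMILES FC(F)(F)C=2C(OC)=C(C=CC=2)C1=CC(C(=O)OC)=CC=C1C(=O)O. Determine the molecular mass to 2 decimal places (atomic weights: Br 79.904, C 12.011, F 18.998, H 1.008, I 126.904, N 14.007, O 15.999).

First, the molecular formula is C17H13F3O5 (counting implicit H from valence).
  C: 17 × 12.011 = 204.187
  F: 3 × 18.998 = 56.994
  H: 13 × 1.008 = 13.104
  O: 5 × 15.999 = 79.995
Sum: 17×12.011 + 3×18.998 + 13×1.008 + 5×15.999 = 354.280 → 354.28 g/mol.

354.28 g/mol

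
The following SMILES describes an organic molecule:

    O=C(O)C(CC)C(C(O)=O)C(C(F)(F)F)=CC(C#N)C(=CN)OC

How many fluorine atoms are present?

3

Scan the SMILES for F atoms (remember two-letter symbols like Cl and Br are single atoms).
Fluorine count: 3.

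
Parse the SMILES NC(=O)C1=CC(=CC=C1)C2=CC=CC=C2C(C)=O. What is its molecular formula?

Walk through each heavy atom and fill implicit hydrogens from standard valence (C 4, N 3, O 2, S 2, halogen 1):
  atom 1: N, bond orders sum to 1 (valence 3) → 2 H
  atom 2: C, bond orders sum to 4 (valence 4) → 0 H
  atom 3: O, bond orders sum to 2 (valence 2) → 0 H
  atom 4: C, bond orders sum to 4 (valence 4) → 0 H
  atom 5: C, bond orders sum to 3 (valence 4) → 1 H
  atom 6: C, bond orders sum to 4 (valence 4) → 0 H
  atom 7: C, bond orders sum to 3 (valence 4) → 1 H
  atom 8: C, bond orders sum to 3 (valence 4) → 1 H
  atom 9: C, bond orders sum to 3 (valence 4) → 1 H
  atom 10: C, bond orders sum to 4 (valence 4) → 0 H
  atom 11: C, bond orders sum to 3 (valence 4) → 1 H
  atom 12: C, bond orders sum to 3 (valence 4) → 1 H
  atom 13: C, bond orders sum to 3 (valence 4) → 1 H
  atom 14: C, bond orders sum to 3 (valence 4) → 1 H
  atom 15: C, bond orders sum to 4 (valence 4) → 0 H
  atom 16: C, bond orders sum to 4 (valence 4) → 0 H
  atom 17: C, bond orders sum to 1 (valence 4) → 3 H
  atom 18: O, bond orders sum to 2 (valence 2) → 0 H
Totals → C:15, H:13, N:1, O:2.
In Hill order: C15H13NO2.

C15H13NO2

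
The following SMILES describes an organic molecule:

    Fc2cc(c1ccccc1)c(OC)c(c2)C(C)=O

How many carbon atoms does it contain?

Count every carbon token in the SMILES (each C, including those in ring-closure positions and inside branches).
Carbon count: 15.

15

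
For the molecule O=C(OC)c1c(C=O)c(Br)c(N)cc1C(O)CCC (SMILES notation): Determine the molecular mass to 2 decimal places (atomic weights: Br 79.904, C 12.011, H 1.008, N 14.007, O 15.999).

First, the molecular formula is C13H16BrNO4 (counting implicit H from valence).
  Br: 1 × 79.904 = 79.904
  C: 13 × 12.011 = 156.143
  H: 16 × 1.008 = 16.128
  N: 1 × 14.007 = 14.007
  O: 4 × 15.999 = 63.996
Sum: 1×79.904 + 13×12.011 + 16×1.008 + 1×14.007 + 4×15.999 = 330.178 → 330.18 g/mol.

330.18 g/mol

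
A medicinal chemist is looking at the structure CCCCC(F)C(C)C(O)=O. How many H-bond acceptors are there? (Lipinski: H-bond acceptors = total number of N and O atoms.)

N atoms: 0; O atoms: 2.
Lipinski HBA = 0 + 2 = 2.

2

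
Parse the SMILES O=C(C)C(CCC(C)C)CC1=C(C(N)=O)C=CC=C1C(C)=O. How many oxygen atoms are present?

Scan the SMILES for O atoms (remember two-letter symbols like Cl and Br are single atoms).
Oxygen count: 3.

3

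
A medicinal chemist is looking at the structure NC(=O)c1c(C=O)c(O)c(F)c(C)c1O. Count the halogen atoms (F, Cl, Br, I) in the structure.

1

Halogen atoms appear at heavy-atom position 11 (1×F).
Other groups present: 1 aldehyde, 1 amide, 2 hydroxyl.
Halogen count: 1.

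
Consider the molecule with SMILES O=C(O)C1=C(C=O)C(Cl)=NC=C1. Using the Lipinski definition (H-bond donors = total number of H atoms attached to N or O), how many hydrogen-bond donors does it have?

1

Donors: find every N or O and count the H atoms it carries.
  atom 1 (O): bond orders sum to 2 → 0 H
  atom 3 (O): bond orders sum to 1 → 1 H
  atom 7 (O): bond orders sum to 2 → 0 H
  atom 10 (N): bond orders sum to 3 → 0 H
Lipinski HBD = 1.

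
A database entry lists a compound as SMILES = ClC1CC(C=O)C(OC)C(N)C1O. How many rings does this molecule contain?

In SMILES, each pair of matching ring-closure digits denotes one ring-closing bond; the number of such bonds equals the number of independent rings.
Ring-closure bonds here: 1.

1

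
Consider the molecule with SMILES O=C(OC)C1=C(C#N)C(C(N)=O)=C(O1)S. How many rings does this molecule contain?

In SMILES, each pair of matching ring-closure digits denotes one ring-closing bond; the number of such bonds equals the number of independent rings.
Ring-closure bonds here: 1.

1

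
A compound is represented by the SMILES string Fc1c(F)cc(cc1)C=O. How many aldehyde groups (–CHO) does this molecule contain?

The aldehyde motif appears at heavy-atom position 9 in the SMILES.
Aldehyde count: 1.

1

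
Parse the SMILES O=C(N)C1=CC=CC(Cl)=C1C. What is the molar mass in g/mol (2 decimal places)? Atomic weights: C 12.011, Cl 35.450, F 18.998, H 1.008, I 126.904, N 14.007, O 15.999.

169.61 g/mol

First, the molecular formula is C8H8ClNO (counting implicit H from valence).
  C: 8 × 12.011 = 96.088
  Cl: 1 × 35.450 = 35.450
  H: 8 × 1.008 = 8.064
  N: 1 × 14.007 = 14.007
  O: 1 × 15.999 = 15.999
Sum: 8×12.011 + 1×35.450 + 8×1.008 + 1×14.007 + 1×15.999 = 169.608 → 169.61 g/mol.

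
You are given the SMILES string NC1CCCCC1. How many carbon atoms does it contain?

Count every carbon token in the SMILES (each C, including those in ring-closure positions and inside branches).
Carbon count: 6.

6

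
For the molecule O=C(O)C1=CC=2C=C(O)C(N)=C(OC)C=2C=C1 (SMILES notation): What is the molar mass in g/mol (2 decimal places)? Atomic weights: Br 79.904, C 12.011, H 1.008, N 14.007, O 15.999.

First, the molecular formula is C12H11NO4 (counting implicit H from valence).
  C: 12 × 12.011 = 144.132
  H: 11 × 1.008 = 11.088
  N: 1 × 14.007 = 14.007
  O: 4 × 15.999 = 63.996
Sum: 12×12.011 + 11×1.008 + 1×14.007 + 4×15.999 = 233.223 → 233.22 g/mol.

233.22 g/mol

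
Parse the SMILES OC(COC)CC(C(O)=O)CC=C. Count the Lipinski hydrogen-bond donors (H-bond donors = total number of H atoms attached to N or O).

Donors: find every N or O and count the H atoms it carries.
  atom 1 (O): bond orders sum to 1 → 1 H
  atom 4 (O): bond orders sum to 2 → 0 H
  atom 9 (O): bond orders sum to 1 → 1 H
  atom 10 (O): bond orders sum to 2 → 0 H
Lipinski HBD = 2.

2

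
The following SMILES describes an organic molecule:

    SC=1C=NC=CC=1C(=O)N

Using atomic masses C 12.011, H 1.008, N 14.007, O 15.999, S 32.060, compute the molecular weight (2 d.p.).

154.19 g/mol

First, the molecular formula is C6H6N2OS (counting implicit H from valence).
  C: 6 × 12.011 = 72.066
  H: 6 × 1.008 = 6.048
  N: 2 × 14.007 = 28.014
  O: 1 × 15.999 = 15.999
  S: 1 × 32.060 = 32.060
Sum: 6×12.011 + 6×1.008 + 2×14.007 + 1×15.999 + 1×32.060 = 154.187 → 154.19 g/mol.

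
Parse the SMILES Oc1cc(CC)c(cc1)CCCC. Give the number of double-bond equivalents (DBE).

Molecular formula: C12H18O.
DoU = (2C + 2 + N − H − X) / 2, where X is the halogen count and O/S are ignored.
    = (2·12 + 2 + 0 − 18 − 0) / 2 = 8 / 2 = 4.

4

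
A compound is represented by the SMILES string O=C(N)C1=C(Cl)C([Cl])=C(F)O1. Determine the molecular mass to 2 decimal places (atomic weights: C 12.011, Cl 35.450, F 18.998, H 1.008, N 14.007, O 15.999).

197.97 g/mol

First, the molecular formula is C5H2Cl2FNO2 (counting implicit H from valence).
  C: 5 × 12.011 = 60.055
  Cl: 2 × 35.450 = 70.900
  F: 1 × 18.998 = 18.998
  H: 2 × 1.008 = 2.016
  N: 1 × 14.007 = 14.007
  O: 2 × 15.999 = 31.998
Sum: 5×12.011 + 2×35.450 + 1×18.998 + 2×1.008 + 1×14.007 + 2×15.999 = 197.974 → 197.97 g/mol.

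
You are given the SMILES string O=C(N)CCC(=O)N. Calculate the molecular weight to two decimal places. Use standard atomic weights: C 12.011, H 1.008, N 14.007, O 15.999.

First, the molecular formula is C4H8N2O2 (counting implicit H from valence).
  C: 4 × 12.011 = 48.044
  H: 8 × 1.008 = 8.064
  N: 2 × 14.007 = 28.014
  O: 2 × 15.999 = 31.998
Sum: 4×12.011 + 8×1.008 + 2×14.007 + 2×15.999 = 116.120 → 116.12 g/mol.

116.12 g/mol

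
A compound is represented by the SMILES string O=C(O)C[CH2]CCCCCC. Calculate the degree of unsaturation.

1

Degree of unsaturation = (number of rings) + (number of π bonds).
Ring closures in the SMILES: 0.
π bonds: 1 double bond (each 1 DoU) → 1 DoU from unsaturation.
Total DoU = 0 + 1 = 1.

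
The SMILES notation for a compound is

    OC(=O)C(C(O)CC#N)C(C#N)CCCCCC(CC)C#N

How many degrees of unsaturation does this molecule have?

Degree of unsaturation = (number of rings) + (number of π bonds).
Ring closures in the SMILES: 0.
π bonds: 1 double bond (each 1 DoU), 3 triple bonds (each 2 DoU) → 7 DoU from unsaturation.
Total DoU = 0 + 7 = 7.

7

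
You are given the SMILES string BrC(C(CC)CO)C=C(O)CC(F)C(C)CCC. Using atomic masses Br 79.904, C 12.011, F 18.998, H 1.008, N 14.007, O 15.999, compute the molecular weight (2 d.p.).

First, the molecular formula is C14H26BrFO2 (counting implicit H from valence).
  Br: 1 × 79.904 = 79.904
  C: 14 × 12.011 = 168.154
  F: 1 × 18.998 = 18.998
  H: 26 × 1.008 = 26.208
  O: 2 × 15.999 = 31.998
Sum: 1×79.904 + 14×12.011 + 1×18.998 + 26×1.008 + 2×15.999 = 325.262 → 325.26 g/mol.

325.26 g/mol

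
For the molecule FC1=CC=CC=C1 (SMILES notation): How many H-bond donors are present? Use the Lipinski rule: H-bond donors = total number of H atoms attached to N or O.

Donors: find every N or O and count the H atoms it carries.
  (no N or O atoms present)
Lipinski HBD = 0.

0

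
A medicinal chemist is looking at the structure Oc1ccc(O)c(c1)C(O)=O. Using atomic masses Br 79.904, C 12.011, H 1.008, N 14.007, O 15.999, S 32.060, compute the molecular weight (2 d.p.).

154.12 g/mol

First, the molecular formula is C7H6O4 (counting implicit H from valence).
  C: 7 × 12.011 = 84.077
  H: 6 × 1.008 = 6.048
  O: 4 × 15.999 = 63.996
Sum: 7×12.011 + 6×1.008 + 4×15.999 = 154.121 → 154.12 g/mol.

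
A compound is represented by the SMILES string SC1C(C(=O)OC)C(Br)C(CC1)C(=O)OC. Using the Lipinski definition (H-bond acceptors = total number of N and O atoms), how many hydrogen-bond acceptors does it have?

4

N atoms: 0; O atoms: 4.
Lipinski HBA = 0 + 4 = 4.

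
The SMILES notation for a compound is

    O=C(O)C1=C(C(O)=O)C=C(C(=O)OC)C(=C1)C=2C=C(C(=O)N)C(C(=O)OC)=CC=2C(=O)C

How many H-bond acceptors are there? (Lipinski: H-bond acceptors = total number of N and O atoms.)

N atoms: 1; O atoms: 10.
Lipinski HBA = 1 + 10 = 11.

11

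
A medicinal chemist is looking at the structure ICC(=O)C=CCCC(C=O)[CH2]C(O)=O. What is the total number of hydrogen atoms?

13

Walk through each heavy atom and fill implicit hydrogens from standard valence (C 4, N 3, O 2, S 2, halogen 1):
  atom 1: I (halogen, monovalent) → 0 H
  atom 2: C, bond orders sum to 2 (valence 4) → 2 H
  atom 3: C, bond orders sum to 4 (valence 4) → 0 H
  atom 4: O, bond orders sum to 2 (valence 2) → 0 H
  atom 5: C, bond orders sum to 3 (valence 4) → 1 H
  atom 6: C, bond orders sum to 3 (valence 4) → 1 H
  atom 7: C, bond orders sum to 2 (valence 4) → 2 H
  atom 8: C, bond orders sum to 2 (valence 4) → 2 H
  atom 9: C, bond orders sum to 3 (valence 4) → 1 H
  atom 10: C, bond orders sum to 3 (valence 4) → 1 H
  atom 11: O, bond orders sum to 2 (valence 2) → 0 H
  atom 12: C with explicit H count 2
  atom 13: C, bond orders sum to 4 (valence 4) → 0 H
  atom 14: O, bond orders sum to 1 (valence 2) → 1 H
  atom 15: O, bond orders sum to 2 (valence 2) → 0 H
Total hydrogens: 13.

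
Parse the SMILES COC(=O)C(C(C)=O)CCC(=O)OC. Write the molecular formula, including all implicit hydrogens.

C9H14O5

Walk through each heavy atom and fill implicit hydrogens from standard valence (C 4, N 3, O 2, S 2, halogen 1):
  atom 1: C, bond orders sum to 1 (valence 4) → 3 H
  atom 2: O, bond orders sum to 2 (valence 2) → 0 H
  atom 3: C, bond orders sum to 4 (valence 4) → 0 H
  atom 4: O, bond orders sum to 2 (valence 2) → 0 H
  atom 5: C, bond orders sum to 3 (valence 4) → 1 H
  atom 6: C, bond orders sum to 4 (valence 4) → 0 H
  atom 7: C, bond orders sum to 1 (valence 4) → 3 H
  atom 8: O, bond orders sum to 2 (valence 2) → 0 H
  atom 9: C, bond orders sum to 2 (valence 4) → 2 H
  atom 10: C, bond orders sum to 2 (valence 4) → 2 H
  atom 11: C, bond orders sum to 4 (valence 4) → 0 H
  atom 12: O, bond orders sum to 2 (valence 2) → 0 H
  atom 13: O, bond orders sum to 2 (valence 2) → 0 H
  atom 14: C, bond orders sum to 1 (valence 4) → 3 H
Totals → C:9, H:14, O:5.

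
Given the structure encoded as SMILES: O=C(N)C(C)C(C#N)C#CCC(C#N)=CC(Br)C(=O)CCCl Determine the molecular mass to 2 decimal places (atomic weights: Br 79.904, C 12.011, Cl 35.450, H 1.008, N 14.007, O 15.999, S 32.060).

First, the molecular formula is C15H15BrClN3O2 (counting implicit H from valence).
  Br: 1 × 79.904 = 79.904
  C: 15 × 12.011 = 180.165
  Cl: 1 × 35.450 = 35.450
  H: 15 × 1.008 = 15.120
  N: 3 × 14.007 = 42.021
  O: 2 × 15.999 = 31.998
Sum: 1×79.904 + 15×12.011 + 1×35.450 + 15×1.008 + 3×14.007 + 2×15.999 = 384.658 → 384.66 g/mol.

384.66 g/mol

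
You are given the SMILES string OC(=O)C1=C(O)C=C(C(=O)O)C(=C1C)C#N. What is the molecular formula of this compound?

Walk through each heavy atom and fill implicit hydrogens from standard valence (C 4, N 3, O 2, S 2, halogen 1):
  atom 1: O, bond orders sum to 1 (valence 2) → 1 H
  atom 2: C, bond orders sum to 4 (valence 4) → 0 H
  atom 3: O, bond orders sum to 2 (valence 2) → 0 H
  atom 4: C, bond orders sum to 4 (valence 4) → 0 H
  atom 5: C, bond orders sum to 4 (valence 4) → 0 H
  atom 6: O, bond orders sum to 1 (valence 2) → 1 H
  atom 7: C, bond orders sum to 3 (valence 4) → 1 H
  atom 8: C, bond orders sum to 4 (valence 4) → 0 H
  atom 9: C, bond orders sum to 4 (valence 4) → 0 H
  atom 10: O, bond orders sum to 2 (valence 2) → 0 H
  atom 11: O, bond orders sum to 1 (valence 2) → 1 H
  atom 12: C, bond orders sum to 4 (valence 4) → 0 H
  atom 13: C, bond orders sum to 4 (valence 4) → 0 H
  atom 14: C, bond orders sum to 1 (valence 4) → 3 H
  atom 15: C, bond orders sum to 4 (valence 4) → 0 H
  atom 16: N, bond orders sum to 3 (valence 3) → 0 H
Totals → C:10, H:7, N:1, O:5.

C10H7NO5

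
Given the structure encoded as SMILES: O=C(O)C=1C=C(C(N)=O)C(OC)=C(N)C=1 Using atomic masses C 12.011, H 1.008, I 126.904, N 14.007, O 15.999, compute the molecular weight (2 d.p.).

First, the molecular formula is C9H10N2O4 (counting implicit H from valence).
  C: 9 × 12.011 = 108.099
  H: 10 × 1.008 = 10.080
  N: 2 × 14.007 = 28.014
  O: 4 × 15.999 = 63.996
Sum: 9×12.011 + 10×1.008 + 2×14.007 + 4×15.999 = 210.189 → 210.19 g/mol.

210.19 g/mol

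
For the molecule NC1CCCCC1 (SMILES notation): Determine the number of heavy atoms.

Every atom symbol written in the SMILES (organic subset) is one heavy atom; implicit H are not written.
Heavy atoms by element → C:6, N:1.
Total: 7.

7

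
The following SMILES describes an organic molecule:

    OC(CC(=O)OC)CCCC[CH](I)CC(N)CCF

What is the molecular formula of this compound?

C13H25FINO3

Walk through each heavy atom and fill implicit hydrogens from standard valence (C 4, N 3, O 2, S 2, halogen 1):
  atom 1: O, bond orders sum to 1 (valence 2) → 1 H
  atom 2: C, bond orders sum to 3 (valence 4) → 1 H
  atom 3: C, bond orders sum to 2 (valence 4) → 2 H
  atom 4: C, bond orders sum to 4 (valence 4) → 0 H
  atom 5: O, bond orders sum to 2 (valence 2) → 0 H
  atom 6: O, bond orders sum to 2 (valence 2) → 0 H
  atom 7: C, bond orders sum to 1 (valence 4) → 3 H
  atom 8: C, bond orders sum to 2 (valence 4) → 2 H
  atom 9: C, bond orders sum to 2 (valence 4) → 2 H
  atom 10: C, bond orders sum to 2 (valence 4) → 2 H
  atom 11: C, bond orders sum to 2 (valence 4) → 2 H
  atom 12: C with explicit H count 1
  atom 13: I (halogen, monovalent) → 0 H
  atom 14: C, bond orders sum to 2 (valence 4) → 2 H
  atom 15: C, bond orders sum to 3 (valence 4) → 1 H
  atom 16: N, bond orders sum to 1 (valence 3) → 2 H
  atom 17: C, bond orders sum to 2 (valence 4) → 2 H
  atom 18: C, bond orders sum to 2 (valence 4) → 2 H
  atom 19: F (halogen, monovalent) → 0 H
Totals → C:13, H:25, F:1, I:1, N:1, O:3.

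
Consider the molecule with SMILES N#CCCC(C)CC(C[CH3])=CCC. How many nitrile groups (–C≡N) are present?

1

The nitrile motif appears at heavy-atom position 2 in the SMILES.
Other groups present: 1 alkene.
Nitrile count: 1.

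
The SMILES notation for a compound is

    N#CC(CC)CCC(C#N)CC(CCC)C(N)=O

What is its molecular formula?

Walk through each heavy atom and fill implicit hydrogens from standard valence (C 4, N 3, O 2, S 2, halogen 1):
  atom 1: N, bond orders sum to 3 (valence 3) → 0 H
  atom 2: C, bond orders sum to 4 (valence 4) → 0 H
  atom 3: C, bond orders sum to 3 (valence 4) → 1 H
  atom 4: C, bond orders sum to 2 (valence 4) → 2 H
  atom 5: C, bond orders sum to 1 (valence 4) → 3 H
  atom 6: C, bond orders sum to 2 (valence 4) → 2 H
  atom 7: C, bond orders sum to 2 (valence 4) → 2 H
  atom 8: C, bond orders sum to 3 (valence 4) → 1 H
  atom 9: C, bond orders sum to 4 (valence 4) → 0 H
  atom 10: N, bond orders sum to 3 (valence 3) → 0 H
  atom 11: C, bond orders sum to 2 (valence 4) → 2 H
  atom 12: C, bond orders sum to 3 (valence 4) → 1 H
  atom 13: C, bond orders sum to 2 (valence 4) → 2 H
  atom 14: C, bond orders sum to 2 (valence 4) → 2 H
  atom 15: C, bond orders sum to 1 (valence 4) → 3 H
  atom 16: C, bond orders sum to 4 (valence 4) → 0 H
  atom 17: N, bond orders sum to 1 (valence 3) → 2 H
  atom 18: O, bond orders sum to 2 (valence 2) → 0 H
Totals → C:14, H:23, N:3, O:1.
In Hill order: C14H23N3O.

C14H23N3O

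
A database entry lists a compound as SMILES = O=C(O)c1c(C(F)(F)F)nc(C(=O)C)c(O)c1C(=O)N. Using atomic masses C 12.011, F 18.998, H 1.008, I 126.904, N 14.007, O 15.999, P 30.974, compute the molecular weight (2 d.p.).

292.17 g/mol

First, the molecular formula is C10H7F3N2O5 (counting implicit H from valence).
  C: 10 × 12.011 = 120.110
  F: 3 × 18.998 = 56.994
  H: 7 × 1.008 = 7.056
  N: 2 × 14.007 = 28.014
  O: 5 × 15.999 = 79.995
Sum: 10×12.011 + 3×18.998 + 7×1.008 + 2×14.007 + 5×15.999 = 292.169 → 292.17 g/mol.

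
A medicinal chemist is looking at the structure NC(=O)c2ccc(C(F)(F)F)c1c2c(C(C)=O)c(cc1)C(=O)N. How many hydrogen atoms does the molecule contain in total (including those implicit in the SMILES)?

11

Walk through each heavy atom and fill implicit hydrogens from standard valence (C 4, N 3, O 2, S 2, halogen 1); for lowercase aromatic atoms, an aromatic c carries 1 H when it has two neighbours and 0 H with three, and aromatic n carries 0 H:
  atom 1: N, bond orders sum to 1 (valence 3) → 2 H
  atom 2: C, bond orders sum to 4 (valence 4) → 0 H
  atom 3: O, bond orders sum to 2 (valence 2) → 0 H
  atom 4: aromatic c, 3 neighbours → 0 H
  atom 5: aromatic c, 2 neighbours → 1 H
  atom 6: aromatic c, 2 neighbours → 1 H
  atom 7: aromatic c, 3 neighbours → 0 H
  atom 8: C, bond orders sum to 4 (valence 4) → 0 H
  atom 9: F (halogen, monovalent) → 0 H
  atom 10: F (halogen, monovalent) → 0 H
  atom 11: F (halogen, monovalent) → 0 H
  atom 12: aromatic c, 3 neighbours → 0 H
  atom 13: aromatic c, 3 neighbours → 0 H
  atom 14: aromatic c, 3 neighbours → 0 H
  atom 15: C, bond orders sum to 4 (valence 4) → 0 H
  atom 16: C, bond orders sum to 1 (valence 4) → 3 H
  atom 17: O, bond orders sum to 2 (valence 2) → 0 H
  atom 18: aromatic c, 3 neighbours → 0 H
  atom 19: aromatic c, 2 neighbours → 1 H
  atom 20: aromatic c, 2 neighbours → 1 H
  atom 21: C, bond orders sum to 4 (valence 4) → 0 H
  atom 22: O, bond orders sum to 2 (valence 2) → 0 H
  atom 23: N, bond orders sum to 1 (valence 3) → 2 H
Total hydrogens: 11.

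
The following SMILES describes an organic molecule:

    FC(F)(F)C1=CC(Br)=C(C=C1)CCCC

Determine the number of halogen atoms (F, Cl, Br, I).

Halogen atoms appear at heavy-atom positions 1, 3, 4, 8 (1×Br, 3×F).
Halogen count: 4.

4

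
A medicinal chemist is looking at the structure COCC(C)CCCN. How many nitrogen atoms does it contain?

Scan the SMILES for N atoms (remember two-letter symbols like Cl and Br are single atoms).
Nitrogen count: 1.

1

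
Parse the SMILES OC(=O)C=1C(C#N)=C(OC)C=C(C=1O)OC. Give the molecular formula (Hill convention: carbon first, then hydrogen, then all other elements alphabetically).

Walk through each heavy atom and fill implicit hydrogens from standard valence (C 4, N 3, O 2, S 2, halogen 1):
  atom 1: O, bond orders sum to 1 (valence 2) → 1 H
  atom 2: C, bond orders sum to 4 (valence 4) → 0 H
  atom 3: O, bond orders sum to 2 (valence 2) → 0 H
  atom 4: C, bond orders sum to 4 (valence 4) → 0 H
  atom 5: C, bond orders sum to 4 (valence 4) → 0 H
  atom 6: C, bond orders sum to 4 (valence 4) → 0 H
  atom 7: N, bond orders sum to 3 (valence 3) → 0 H
  atom 8: C, bond orders sum to 4 (valence 4) → 0 H
  atom 9: O, bond orders sum to 2 (valence 2) → 0 H
  atom 10: C, bond orders sum to 1 (valence 4) → 3 H
  atom 11: C, bond orders sum to 3 (valence 4) → 1 H
  atom 12: C, bond orders sum to 4 (valence 4) → 0 H
  atom 13: C, bond orders sum to 4 (valence 4) → 0 H
  atom 14: O, bond orders sum to 1 (valence 2) → 1 H
  atom 15: O, bond orders sum to 2 (valence 2) → 0 H
  atom 16: C, bond orders sum to 1 (valence 4) → 3 H
Totals → C:10, H:9, N:1, O:5.
In Hill order: C10H9NO5.

C10H9NO5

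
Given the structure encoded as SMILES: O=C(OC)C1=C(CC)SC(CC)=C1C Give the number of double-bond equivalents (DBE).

Molecular formula: C11H16O2S.
DoU = (2C + 2 + N − H − X) / 2, where X is the halogen count and O/S are ignored.
    = (2·11 + 2 + 0 − 16 − 0) / 2 = 8 / 2 = 4.

4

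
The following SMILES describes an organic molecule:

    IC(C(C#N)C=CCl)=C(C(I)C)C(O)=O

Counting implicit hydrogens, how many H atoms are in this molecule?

8

Walk through each heavy atom and fill implicit hydrogens from standard valence (C 4, N 3, O 2, S 2, halogen 1):
  atom 1: I (halogen, monovalent) → 0 H
  atom 2: C, bond orders sum to 4 (valence 4) → 0 H
  atom 3: C, bond orders sum to 3 (valence 4) → 1 H
  atom 4: C, bond orders sum to 4 (valence 4) → 0 H
  atom 5: N, bond orders sum to 3 (valence 3) → 0 H
  atom 6: C, bond orders sum to 3 (valence 4) → 1 H
  atom 7: C, bond orders sum to 3 (valence 4) → 1 H
  atom 8: Cl (halogen, monovalent) → 0 H
  atom 9: C, bond orders sum to 4 (valence 4) → 0 H
  atom 10: C, bond orders sum to 3 (valence 4) → 1 H
  atom 11: I (halogen, monovalent) → 0 H
  atom 12: C, bond orders sum to 1 (valence 4) → 3 H
  atom 13: C, bond orders sum to 4 (valence 4) → 0 H
  atom 14: O, bond orders sum to 1 (valence 2) → 1 H
  atom 15: O, bond orders sum to 2 (valence 2) → 0 H
Total hydrogens: 8.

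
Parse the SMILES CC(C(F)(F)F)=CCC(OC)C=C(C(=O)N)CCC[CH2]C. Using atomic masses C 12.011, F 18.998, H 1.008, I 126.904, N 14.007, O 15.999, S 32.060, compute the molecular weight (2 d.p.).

307.36 g/mol

First, the molecular formula is C15H24F3NO2 (counting implicit H from valence).
  C: 15 × 12.011 = 180.165
  F: 3 × 18.998 = 56.994
  H: 24 × 1.008 = 24.192
  N: 1 × 14.007 = 14.007
  O: 2 × 15.999 = 31.998
Sum: 15×12.011 + 3×18.998 + 24×1.008 + 1×14.007 + 2×15.999 = 307.356 → 307.36 g/mol.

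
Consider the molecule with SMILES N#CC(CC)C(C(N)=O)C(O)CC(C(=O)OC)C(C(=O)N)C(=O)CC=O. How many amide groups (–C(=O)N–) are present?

2

The amide motif appears at heavy-atom positions 7, 19 in the SMILES.
Other groups present: 1 aldehyde, 1 ester, 1 hydroxyl, 1 ketone, 1 nitrile.
Amide count: 2.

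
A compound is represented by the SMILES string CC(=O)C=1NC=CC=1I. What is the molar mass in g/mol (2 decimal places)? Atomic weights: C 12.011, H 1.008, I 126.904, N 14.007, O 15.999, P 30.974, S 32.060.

First, the molecular formula is C6H6INO (counting implicit H from valence).
  C: 6 × 12.011 = 72.066
  H: 6 × 1.008 = 6.048
  I: 1 × 126.904 = 126.904
  N: 1 × 14.007 = 14.007
  O: 1 × 15.999 = 15.999
Sum: 6×12.011 + 6×1.008 + 1×126.904 + 1×14.007 + 1×15.999 = 235.024 → 235.02 g/mol.

235.02 g/mol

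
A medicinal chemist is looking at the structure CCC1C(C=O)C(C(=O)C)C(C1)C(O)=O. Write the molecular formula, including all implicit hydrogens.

C11H16O4

Walk through each heavy atom and fill implicit hydrogens from standard valence (C 4, N 3, O 2, S 2, halogen 1):
  atom 1: C, bond orders sum to 1 (valence 4) → 3 H
  atom 2: C, bond orders sum to 2 (valence 4) → 2 H
  atom 3: C, bond orders sum to 3 (valence 4) → 1 H
  atom 4: C, bond orders sum to 3 (valence 4) → 1 H
  atom 5: C, bond orders sum to 3 (valence 4) → 1 H
  atom 6: O, bond orders sum to 2 (valence 2) → 0 H
  atom 7: C, bond orders sum to 3 (valence 4) → 1 H
  atom 8: C, bond orders sum to 4 (valence 4) → 0 H
  atom 9: O, bond orders sum to 2 (valence 2) → 0 H
  atom 10: C, bond orders sum to 1 (valence 4) → 3 H
  atom 11: C, bond orders sum to 3 (valence 4) → 1 H
  atom 12: C, bond orders sum to 2 (valence 4) → 2 H
  atom 13: C, bond orders sum to 4 (valence 4) → 0 H
  atom 14: O, bond orders sum to 1 (valence 2) → 1 H
  atom 15: O, bond orders sum to 2 (valence 2) → 0 H
Totals → C:11, H:16, O:4.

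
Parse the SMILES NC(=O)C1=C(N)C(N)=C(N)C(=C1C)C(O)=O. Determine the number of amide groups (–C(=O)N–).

The amide motif appears at heavy-atom position 2 in the SMILES.
Other groups present: 1 carboxylic acid, 3 primary amine.
Amide count: 1.

1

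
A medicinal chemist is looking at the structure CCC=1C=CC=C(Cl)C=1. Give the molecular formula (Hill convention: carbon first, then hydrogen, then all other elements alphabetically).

Walk through each heavy atom and fill implicit hydrogens from standard valence (C 4, N 3, O 2, S 2, halogen 1):
  atom 1: C, bond orders sum to 1 (valence 4) → 3 H
  atom 2: C, bond orders sum to 2 (valence 4) → 2 H
  atom 3: C, bond orders sum to 4 (valence 4) → 0 H
  atom 4: C, bond orders sum to 3 (valence 4) → 1 H
  atom 5: C, bond orders sum to 3 (valence 4) → 1 H
  atom 6: C, bond orders sum to 3 (valence 4) → 1 H
  atom 7: C, bond orders sum to 4 (valence 4) → 0 H
  atom 8: Cl (halogen, monovalent) → 0 H
  atom 9: C, bond orders sum to 3 (valence 4) → 1 H
Totals → C:8, H:9, Cl:1.
In Hill order: C8H9Cl.

C8H9Cl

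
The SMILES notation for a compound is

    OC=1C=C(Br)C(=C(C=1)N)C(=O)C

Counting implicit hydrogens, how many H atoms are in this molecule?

8

Walk through each heavy atom and fill implicit hydrogens from standard valence (C 4, N 3, O 2, S 2, halogen 1):
  atom 1: O, bond orders sum to 1 (valence 2) → 1 H
  atom 2: C, bond orders sum to 4 (valence 4) → 0 H
  atom 3: C, bond orders sum to 3 (valence 4) → 1 H
  atom 4: C, bond orders sum to 4 (valence 4) → 0 H
  atom 5: Br (halogen, monovalent) → 0 H
  atom 6: C, bond orders sum to 4 (valence 4) → 0 H
  atom 7: C, bond orders sum to 4 (valence 4) → 0 H
  atom 8: C, bond orders sum to 3 (valence 4) → 1 H
  atom 9: N, bond orders sum to 1 (valence 3) → 2 H
  atom 10: C, bond orders sum to 4 (valence 4) → 0 H
  atom 11: O, bond orders sum to 2 (valence 2) → 0 H
  atom 12: C, bond orders sum to 1 (valence 4) → 3 H
Total hydrogens: 8.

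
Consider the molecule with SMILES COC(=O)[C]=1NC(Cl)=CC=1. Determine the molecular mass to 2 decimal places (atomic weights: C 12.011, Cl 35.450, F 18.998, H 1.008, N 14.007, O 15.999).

159.57 g/mol

First, the molecular formula is C6H6ClNO2 (counting implicit H from valence).
  C: 6 × 12.011 = 72.066
  Cl: 1 × 35.450 = 35.450
  H: 6 × 1.008 = 6.048
  N: 1 × 14.007 = 14.007
  O: 2 × 15.999 = 31.998
Sum: 6×12.011 + 1×35.450 + 6×1.008 + 1×14.007 + 2×15.999 = 159.569 → 159.57 g/mol.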